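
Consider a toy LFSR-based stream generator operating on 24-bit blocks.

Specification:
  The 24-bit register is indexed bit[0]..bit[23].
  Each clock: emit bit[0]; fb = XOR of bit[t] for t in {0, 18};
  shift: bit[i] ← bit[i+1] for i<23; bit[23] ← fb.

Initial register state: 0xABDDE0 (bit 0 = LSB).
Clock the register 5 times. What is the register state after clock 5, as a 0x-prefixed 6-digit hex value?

reg_0 = 0xABDDE0
clock 1: out=0, reg = 0x55EEF0
clock 2: out=0, reg = 0xAAF778
clock 3: out=0, reg = 0x557BBC
clock 4: out=0, reg = 0xAABDDE
clock 5: out=0, reg = 0x555EEF

0x555EEF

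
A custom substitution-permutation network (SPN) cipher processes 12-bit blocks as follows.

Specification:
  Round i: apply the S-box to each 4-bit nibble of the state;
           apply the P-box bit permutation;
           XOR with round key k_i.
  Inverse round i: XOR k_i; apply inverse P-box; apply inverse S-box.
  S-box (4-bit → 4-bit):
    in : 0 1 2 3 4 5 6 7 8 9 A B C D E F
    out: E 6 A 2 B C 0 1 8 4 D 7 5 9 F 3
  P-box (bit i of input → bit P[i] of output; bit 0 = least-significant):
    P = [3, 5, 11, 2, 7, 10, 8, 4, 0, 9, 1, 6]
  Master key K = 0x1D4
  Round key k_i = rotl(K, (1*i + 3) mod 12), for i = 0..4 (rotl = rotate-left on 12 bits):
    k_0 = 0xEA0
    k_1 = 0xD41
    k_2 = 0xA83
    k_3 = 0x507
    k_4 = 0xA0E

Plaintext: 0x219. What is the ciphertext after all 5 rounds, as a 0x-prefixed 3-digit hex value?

0x784

s_0 = plaintext = 0x219
s_1 = Round(s_0, k_0) = 0x1E0
s_2 = Round(s_1, k_1) = 0x2F7
s_3 = Round(s_2, k_2) = 0xC4B
s_4 = Round(s_3, k_3) = 0x9BC
s_5 = Round(s_4, k_4) = 0x784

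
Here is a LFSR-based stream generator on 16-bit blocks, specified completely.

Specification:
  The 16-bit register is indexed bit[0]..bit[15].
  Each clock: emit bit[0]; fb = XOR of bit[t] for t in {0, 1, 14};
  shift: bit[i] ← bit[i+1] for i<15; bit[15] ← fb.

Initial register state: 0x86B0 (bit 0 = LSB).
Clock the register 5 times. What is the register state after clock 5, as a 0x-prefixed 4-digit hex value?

reg_0 = 0x86B0
clock 1: out=0, reg = 0x4358
clock 2: out=0, reg = 0xA1AC
clock 3: out=0, reg = 0x50D6
clock 4: out=0, reg = 0x286B
clock 5: out=1, reg = 0x1435

0x1435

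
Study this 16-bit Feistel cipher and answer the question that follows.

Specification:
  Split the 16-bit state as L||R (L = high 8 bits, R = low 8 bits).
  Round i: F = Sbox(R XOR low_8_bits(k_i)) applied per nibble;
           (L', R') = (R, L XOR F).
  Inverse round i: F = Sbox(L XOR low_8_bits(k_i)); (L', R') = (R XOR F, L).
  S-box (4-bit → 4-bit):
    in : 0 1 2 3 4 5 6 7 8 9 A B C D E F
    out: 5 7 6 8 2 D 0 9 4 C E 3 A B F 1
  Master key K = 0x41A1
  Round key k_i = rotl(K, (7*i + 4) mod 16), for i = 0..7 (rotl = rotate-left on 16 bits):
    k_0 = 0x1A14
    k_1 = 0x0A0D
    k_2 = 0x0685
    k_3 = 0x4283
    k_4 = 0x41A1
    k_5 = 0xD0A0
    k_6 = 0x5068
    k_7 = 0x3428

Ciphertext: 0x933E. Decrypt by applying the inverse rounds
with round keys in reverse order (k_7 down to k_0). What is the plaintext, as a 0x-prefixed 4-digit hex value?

0x7892

s_0 = ciphertext = 0x933E
s_1 = InvRound(s_0, k_7) = 0x0D93
s_2 = InvRound(s_1, k_6) = 0x9E0D
s_3 = InvRound(s_2, k_5) = 0x829E
s_4 = InvRound(s_3, k_4) = 0xF682
s_5 = InvRound(s_4, k_3) = 0x1FF6
s_6 = InvRound(s_5, k_2) = 0x381F
s_7 = InvRound(s_6, k_1) = 0x9238
s_8 = InvRound(s_7, k_0) = 0x7892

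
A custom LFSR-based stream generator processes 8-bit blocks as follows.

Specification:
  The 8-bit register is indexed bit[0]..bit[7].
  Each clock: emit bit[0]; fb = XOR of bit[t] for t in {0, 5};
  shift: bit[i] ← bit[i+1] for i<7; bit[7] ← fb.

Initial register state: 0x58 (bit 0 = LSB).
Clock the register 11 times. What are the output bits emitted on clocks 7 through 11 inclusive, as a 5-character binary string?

10010

reg_0 = 0x58
clock 1: out=0, reg = 0x2C
clock 2: out=0, reg = 0x96
clock 3: out=0, reg = 0x4B
clock 4: out=1, reg = 0xA5
clock 5: out=1, reg = 0x52
clock 6: out=0, reg = 0x29
clock 7: out=1, reg = 0x14
clock 8: out=0, reg = 0x0A
clock 9: out=0, reg = 0x05
clock 10: out=1, reg = 0x82
clock 11: out=0, reg = 0x41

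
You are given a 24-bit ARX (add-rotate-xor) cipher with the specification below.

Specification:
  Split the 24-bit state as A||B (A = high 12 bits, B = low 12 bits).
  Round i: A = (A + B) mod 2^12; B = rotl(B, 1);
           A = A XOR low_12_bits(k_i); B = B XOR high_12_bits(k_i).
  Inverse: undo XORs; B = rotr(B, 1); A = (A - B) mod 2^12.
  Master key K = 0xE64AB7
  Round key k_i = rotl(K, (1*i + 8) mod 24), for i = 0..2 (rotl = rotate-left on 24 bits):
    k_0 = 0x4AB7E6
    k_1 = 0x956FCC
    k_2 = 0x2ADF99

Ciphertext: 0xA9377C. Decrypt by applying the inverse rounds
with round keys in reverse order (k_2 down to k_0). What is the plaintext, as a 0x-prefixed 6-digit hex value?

s_0 = ciphertext = 0xA9377C
s_1 = InvRound(s_0, k_2) = 0xA22AE8
s_2 = InvRound(s_1, k_1) = 0x40F1DF
s_3 = InvRound(s_2, k_0) = 0x12F2BA

0x12F2BA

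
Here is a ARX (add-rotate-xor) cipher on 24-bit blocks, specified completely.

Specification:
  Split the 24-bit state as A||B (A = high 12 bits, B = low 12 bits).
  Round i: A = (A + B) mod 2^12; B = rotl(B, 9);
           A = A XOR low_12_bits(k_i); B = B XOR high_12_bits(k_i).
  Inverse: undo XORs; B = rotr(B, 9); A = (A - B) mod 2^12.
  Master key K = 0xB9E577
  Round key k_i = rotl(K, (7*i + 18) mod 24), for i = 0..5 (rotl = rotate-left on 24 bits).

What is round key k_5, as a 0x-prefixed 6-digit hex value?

0x3CAEF7

K = 0xB9E577
k_0 = rotl(K, (7*0+18) mod 24) = rotl(K, 18) = 0xDEE795
k_1 = rotl(K, (7*1+18) mod 24) = rotl(K, 1) = 0x73CAEF
k_2 = rotl(K, (7*2+18) mod 24) = rotl(K, 8) = 0xE577B9
k_3 = rotl(K, (7*3+18) mod 24) = rotl(K, 15) = 0xBBDCF2
k_4 = rotl(K, (7*4+18) mod 24) = rotl(K, 22) = 0xEE795D
k_5 = rotl(K, (7*5+18) mod 24) = rotl(K, 5) = 0x3CAEF7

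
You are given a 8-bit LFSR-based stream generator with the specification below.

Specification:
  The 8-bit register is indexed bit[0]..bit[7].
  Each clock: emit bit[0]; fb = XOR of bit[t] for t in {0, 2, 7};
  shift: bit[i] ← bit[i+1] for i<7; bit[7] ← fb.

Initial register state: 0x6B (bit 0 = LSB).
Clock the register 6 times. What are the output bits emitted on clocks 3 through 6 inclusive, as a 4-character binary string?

0101

reg_0 = 0x6B
clock 1: out=1, reg = 0xB5
clock 2: out=1, reg = 0xDA
clock 3: out=0, reg = 0xED
clock 4: out=1, reg = 0xF6
clock 5: out=0, reg = 0x7B
clock 6: out=1, reg = 0xBD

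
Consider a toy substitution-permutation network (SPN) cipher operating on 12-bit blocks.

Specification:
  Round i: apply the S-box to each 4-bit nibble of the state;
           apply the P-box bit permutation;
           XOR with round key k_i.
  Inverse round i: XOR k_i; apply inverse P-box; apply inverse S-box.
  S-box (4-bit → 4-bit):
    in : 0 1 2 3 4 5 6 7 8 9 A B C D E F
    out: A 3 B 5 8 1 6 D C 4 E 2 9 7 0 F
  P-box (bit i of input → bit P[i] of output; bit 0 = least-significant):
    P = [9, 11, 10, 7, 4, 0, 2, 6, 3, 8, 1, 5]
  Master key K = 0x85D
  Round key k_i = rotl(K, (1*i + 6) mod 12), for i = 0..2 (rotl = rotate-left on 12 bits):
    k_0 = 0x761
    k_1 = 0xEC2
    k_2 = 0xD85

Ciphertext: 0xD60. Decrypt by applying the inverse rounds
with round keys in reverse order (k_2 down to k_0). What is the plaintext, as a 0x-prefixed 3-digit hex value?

0x04F

s_0 = ciphertext = 0xD60
s_1 = InvRound(s_0, k_2) = 0x4A4
s_2 = InvRound(s_1, k_1) = 0x881
s_3 = InvRound(s_2, k_0) = 0x04F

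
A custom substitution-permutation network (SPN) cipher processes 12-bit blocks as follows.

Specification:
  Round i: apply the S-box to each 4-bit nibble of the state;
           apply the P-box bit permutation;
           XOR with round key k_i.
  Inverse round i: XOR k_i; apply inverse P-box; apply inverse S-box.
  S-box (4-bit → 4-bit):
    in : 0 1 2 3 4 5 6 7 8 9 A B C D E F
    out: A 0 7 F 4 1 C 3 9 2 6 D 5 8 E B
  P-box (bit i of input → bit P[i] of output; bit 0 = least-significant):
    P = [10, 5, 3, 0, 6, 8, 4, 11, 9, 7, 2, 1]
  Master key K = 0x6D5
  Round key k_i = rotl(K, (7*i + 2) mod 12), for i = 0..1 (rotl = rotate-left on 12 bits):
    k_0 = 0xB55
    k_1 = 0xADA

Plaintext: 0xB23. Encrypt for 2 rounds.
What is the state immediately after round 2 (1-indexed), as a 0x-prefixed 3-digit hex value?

0x9A6

s_0 = plaintext = 0xB23
s_1 = Round(s_0, k_0) = 0xC2A
s_2 = Round(s_1, k_1) = 0x9A6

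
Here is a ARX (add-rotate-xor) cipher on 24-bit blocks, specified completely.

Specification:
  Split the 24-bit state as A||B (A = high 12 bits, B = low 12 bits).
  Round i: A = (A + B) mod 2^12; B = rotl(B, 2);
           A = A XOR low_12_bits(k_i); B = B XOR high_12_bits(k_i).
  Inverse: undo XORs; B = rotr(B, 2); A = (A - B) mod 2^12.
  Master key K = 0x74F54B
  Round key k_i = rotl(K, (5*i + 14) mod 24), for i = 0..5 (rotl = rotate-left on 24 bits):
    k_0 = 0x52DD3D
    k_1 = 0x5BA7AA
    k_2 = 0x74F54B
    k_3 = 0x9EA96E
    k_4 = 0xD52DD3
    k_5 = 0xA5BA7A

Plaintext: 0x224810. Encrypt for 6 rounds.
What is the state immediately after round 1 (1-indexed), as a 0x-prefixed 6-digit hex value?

0x70956F

s_0 = plaintext = 0x224810
s_1 = Round(s_0, k_0) = 0x70956F
s_2 = Round(s_1, k_1) = 0xBD2007
s_3 = Round(s_2, k_2) = 0xE92753
s_4 = Round(s_3, k_3) = 0xC8B4A7
s_5 = Round(s_4, k_4) = 0xCE1FCF
s_6 = Round(s_5, k_5) = 0x6CA564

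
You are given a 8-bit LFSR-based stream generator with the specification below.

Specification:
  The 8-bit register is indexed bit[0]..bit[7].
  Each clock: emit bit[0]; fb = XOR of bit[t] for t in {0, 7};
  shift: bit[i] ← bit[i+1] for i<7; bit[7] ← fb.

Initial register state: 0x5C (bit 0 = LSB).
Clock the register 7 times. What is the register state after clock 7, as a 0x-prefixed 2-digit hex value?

reg_0 = 0x5C
clock 1: out=0, reg = 0x2E
clock 2: out=0, reg = 0x17
clock 3: out=1, reg = 0x8B
clock 4: out=1, reg = 0x45
clock 5: out=1, reg = 0xA2
clock 6: out=0, reg = 0xD1
clock 7: out=1, reg = 0x68

0x68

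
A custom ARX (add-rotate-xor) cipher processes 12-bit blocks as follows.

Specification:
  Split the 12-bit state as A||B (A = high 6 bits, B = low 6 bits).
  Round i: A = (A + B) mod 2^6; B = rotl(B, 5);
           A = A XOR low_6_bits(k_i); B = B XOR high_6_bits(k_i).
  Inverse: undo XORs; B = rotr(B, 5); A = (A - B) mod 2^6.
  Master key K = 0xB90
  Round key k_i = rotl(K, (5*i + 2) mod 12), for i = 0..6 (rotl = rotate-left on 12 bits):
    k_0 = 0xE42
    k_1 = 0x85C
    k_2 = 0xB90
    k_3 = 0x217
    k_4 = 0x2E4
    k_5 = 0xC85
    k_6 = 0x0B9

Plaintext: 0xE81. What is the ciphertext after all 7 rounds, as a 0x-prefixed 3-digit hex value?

0x848

s_0 = plaintext = 0xE81
s_1 = Round(s_0, k_0) = 0xE59
s_2 = Round(s_1, k_1) = 0x38D
s_3 = Round(s_2, k_2) = 0x2C8
s_4 = Round(s_3, k_3) = 0x10C
s_5 = Round(s_4, k_4) = 0xD0D
s_6 = Round(s_5, k_5) = 0x114
s_7 = Round(s_6, k_6) = 0x848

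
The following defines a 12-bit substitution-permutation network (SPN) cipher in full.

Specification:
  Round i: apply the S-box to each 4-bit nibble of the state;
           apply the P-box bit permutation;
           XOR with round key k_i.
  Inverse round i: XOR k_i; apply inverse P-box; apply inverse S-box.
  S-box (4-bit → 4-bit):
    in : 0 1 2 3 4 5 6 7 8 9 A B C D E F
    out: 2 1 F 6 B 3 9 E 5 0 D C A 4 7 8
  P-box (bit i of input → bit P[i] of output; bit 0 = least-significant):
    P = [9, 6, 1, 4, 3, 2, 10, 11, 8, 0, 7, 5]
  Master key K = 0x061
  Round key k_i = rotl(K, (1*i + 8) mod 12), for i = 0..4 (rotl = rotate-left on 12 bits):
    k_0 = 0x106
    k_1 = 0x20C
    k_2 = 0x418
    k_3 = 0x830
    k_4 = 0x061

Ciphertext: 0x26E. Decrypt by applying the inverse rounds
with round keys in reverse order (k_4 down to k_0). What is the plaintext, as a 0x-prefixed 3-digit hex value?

0xD78

s_0 = ciphertext = 0x26E
s_1 = InvRound(s_0, k_4) = 0x058
s_2 = InvRound(s_1, k_3) = 0xF60
s_3 = InvRound(s_2, k_2) = 0x664
s_4 = InvRound(s_3, k_1) = 0xF80
s_5 = InvRound(s_4, k_0) = 0xD78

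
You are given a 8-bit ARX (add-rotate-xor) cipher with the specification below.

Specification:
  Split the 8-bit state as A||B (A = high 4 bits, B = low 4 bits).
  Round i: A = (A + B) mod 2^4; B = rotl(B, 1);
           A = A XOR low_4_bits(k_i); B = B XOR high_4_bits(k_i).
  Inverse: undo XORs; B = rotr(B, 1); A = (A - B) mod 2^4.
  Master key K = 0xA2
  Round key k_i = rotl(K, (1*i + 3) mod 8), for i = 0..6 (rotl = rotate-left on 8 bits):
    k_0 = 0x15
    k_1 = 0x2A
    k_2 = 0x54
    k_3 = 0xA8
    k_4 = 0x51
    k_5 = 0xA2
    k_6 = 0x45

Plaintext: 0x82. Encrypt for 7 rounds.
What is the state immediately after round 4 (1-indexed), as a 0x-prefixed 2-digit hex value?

0xE2

s_0 = plaintext = 0x82
s_1 = Round(s_0, k_0) = 0xF5
s_2 = Round(s_1, k_1) = 0xE8
s_3 = Round(s_2, k_2) = 0x24
s_4 = Round(s_3, k_3) = 0xE2
s_5 = Round(s_4, k_4) = 0x11
s_6 = Round(s_5, k_5) = 0x08
s_7 = Round(s_6, k_6) = 0xD5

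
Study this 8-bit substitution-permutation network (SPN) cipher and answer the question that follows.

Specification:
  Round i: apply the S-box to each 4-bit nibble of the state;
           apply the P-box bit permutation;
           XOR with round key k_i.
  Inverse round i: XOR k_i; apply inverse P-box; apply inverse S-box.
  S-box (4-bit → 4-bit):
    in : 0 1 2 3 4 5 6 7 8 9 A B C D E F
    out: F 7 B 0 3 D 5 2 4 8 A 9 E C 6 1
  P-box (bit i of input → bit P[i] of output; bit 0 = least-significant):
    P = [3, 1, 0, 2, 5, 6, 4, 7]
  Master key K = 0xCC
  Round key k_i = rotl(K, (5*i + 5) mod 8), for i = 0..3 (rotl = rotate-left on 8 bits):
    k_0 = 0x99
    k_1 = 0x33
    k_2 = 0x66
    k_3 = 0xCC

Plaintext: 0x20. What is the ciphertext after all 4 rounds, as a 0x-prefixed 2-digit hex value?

0x23

s_0 = plaintext = 0x20
s_1 = Round(s_0, k_0) = 0x76
s_2 = Round(s_1, k_1) = 0x7A
s_3 = Round(s_2, k_2) = 0x20
s_4 = Round(s_3, k_3) = 0x23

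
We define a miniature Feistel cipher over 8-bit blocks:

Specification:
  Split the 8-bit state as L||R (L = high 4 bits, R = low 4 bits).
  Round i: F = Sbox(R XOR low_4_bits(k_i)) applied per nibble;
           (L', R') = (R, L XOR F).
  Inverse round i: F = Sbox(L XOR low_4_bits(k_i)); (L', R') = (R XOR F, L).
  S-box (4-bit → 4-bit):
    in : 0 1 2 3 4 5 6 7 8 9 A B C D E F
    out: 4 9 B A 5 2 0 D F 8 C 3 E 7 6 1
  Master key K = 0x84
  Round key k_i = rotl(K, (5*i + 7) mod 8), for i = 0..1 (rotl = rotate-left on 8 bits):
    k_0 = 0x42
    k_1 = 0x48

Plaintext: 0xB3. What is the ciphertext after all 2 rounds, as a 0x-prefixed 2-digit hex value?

0x2F

s_0 = plaintext = 0xB3
s_1 = Round(s_0, k_0) = 0x32
s_2 = Round(s_1, k_1) = 0x2F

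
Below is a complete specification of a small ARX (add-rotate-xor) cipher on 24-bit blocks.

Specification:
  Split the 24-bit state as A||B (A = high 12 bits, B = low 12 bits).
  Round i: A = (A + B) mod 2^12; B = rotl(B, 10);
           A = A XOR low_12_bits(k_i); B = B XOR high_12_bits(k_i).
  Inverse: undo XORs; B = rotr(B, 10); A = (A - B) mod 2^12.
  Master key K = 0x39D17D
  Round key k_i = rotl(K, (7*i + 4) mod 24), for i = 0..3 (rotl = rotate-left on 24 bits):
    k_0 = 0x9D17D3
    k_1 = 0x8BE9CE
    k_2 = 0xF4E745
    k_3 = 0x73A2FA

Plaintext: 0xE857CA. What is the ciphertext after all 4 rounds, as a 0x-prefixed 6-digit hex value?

0x23FAA2

s_0 = plaintext = 0xE857CA
s_1 = Round(s_0, k_0) = 0x19C023
s_2 = Round(s_1, k_1) = 0x8714B6
s_3 = Round(s_2, k_2) = 0xA62663
s_4 = Round(s_3, k_3) = 0x23FAA2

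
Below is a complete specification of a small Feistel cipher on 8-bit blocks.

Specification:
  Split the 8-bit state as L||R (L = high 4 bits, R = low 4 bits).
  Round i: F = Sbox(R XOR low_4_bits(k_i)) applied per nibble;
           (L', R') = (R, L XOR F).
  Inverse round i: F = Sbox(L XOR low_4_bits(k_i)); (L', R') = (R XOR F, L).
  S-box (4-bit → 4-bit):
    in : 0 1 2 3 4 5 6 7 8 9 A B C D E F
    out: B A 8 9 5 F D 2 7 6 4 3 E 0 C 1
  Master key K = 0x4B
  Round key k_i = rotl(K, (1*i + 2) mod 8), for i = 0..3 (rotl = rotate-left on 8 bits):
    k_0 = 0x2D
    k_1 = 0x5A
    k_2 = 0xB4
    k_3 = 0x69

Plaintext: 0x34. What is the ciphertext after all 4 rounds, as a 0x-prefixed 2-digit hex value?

s_0 = plaintext = 0x34
s_1 = Round(s_0, k_0) = 0x45
s_2 = Round(s_1, k_1) = 0x55
s_3 = Round(s_2, k_2) = 0x5F
s_4 = Round(s_3, k_3) = 0xF8

0xF8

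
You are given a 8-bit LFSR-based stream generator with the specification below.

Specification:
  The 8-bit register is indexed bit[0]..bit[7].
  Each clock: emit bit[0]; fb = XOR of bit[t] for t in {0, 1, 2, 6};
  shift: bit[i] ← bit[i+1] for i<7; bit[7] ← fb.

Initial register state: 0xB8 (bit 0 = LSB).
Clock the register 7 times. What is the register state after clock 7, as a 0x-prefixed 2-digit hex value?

reg_0 = 0xB8
clock 1: out=0, reg = 0x5C
clock 2: out=0, reg = 0x2E
clock 3: out=0, reg = 0x17
clock 4: out=1, reg = 0x8B
clock 5: out=1, reg = 0x45
clock 6: out=1, reg = 0xA2
clock 7: out=0, reg = 0xD1

0xD1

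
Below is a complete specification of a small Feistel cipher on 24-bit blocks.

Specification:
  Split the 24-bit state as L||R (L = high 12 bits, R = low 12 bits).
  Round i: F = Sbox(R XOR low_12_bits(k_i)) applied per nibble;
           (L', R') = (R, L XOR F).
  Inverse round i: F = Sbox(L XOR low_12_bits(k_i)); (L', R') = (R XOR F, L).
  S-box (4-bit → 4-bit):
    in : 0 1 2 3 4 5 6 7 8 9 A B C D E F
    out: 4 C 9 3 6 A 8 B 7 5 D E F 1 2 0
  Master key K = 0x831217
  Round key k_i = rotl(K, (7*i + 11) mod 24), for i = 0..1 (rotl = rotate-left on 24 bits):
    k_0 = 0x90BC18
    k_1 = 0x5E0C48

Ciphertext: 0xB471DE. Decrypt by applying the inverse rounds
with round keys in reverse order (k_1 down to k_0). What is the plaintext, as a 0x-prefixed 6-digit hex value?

0x33FA9E

s_0 = ciphertext = 0xB471DE
s_1 = InvRound(s_0, k_1) = 0xA9EB47
s_2 = InvRound(s_1, k_0) = 0x33FA9E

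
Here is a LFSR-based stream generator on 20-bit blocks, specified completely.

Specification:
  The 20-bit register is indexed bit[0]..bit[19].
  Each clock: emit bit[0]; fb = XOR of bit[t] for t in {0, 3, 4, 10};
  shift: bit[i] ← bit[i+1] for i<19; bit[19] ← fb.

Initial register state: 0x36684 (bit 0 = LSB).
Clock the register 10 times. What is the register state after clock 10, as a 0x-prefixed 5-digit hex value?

0x394D9

reg_0 = 0x36684
clock 1: out=0, reg = 0x9B342
clock 2: out=0, reg = 0x4D9A1
clock 3: out=1, reg = 0xA6CD0
clock 4: out=0, reg = 0x53668
clock 5: out=0, reg = 0x29B34
clock 6: out=0, reg = 0x94D9A
clock 7: out=0, reg = 0xCA6CD
clock 8: out=1, reg = 0xE5366
clock 9: out=0, reg = 0x729B3
clock 10: out=1, reg = 0x394D9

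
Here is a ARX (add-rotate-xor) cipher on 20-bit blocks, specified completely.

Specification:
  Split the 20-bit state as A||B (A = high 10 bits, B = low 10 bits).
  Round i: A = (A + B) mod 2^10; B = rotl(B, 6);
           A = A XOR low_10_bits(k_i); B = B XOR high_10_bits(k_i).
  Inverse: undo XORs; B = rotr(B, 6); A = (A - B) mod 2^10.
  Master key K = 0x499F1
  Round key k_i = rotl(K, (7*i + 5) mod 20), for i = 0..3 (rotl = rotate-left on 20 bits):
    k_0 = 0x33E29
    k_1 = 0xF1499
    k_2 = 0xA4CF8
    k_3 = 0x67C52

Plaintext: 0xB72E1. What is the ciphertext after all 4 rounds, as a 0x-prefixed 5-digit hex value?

s_0 = plaintext = 0xB72E1
s_1 = Round(s_0, k_0) = 0xE50A1
s_2 = Round(s_1, k_1) = 0x2B38F
s_3 = Round(s_2, k_2) = 0x30D6B
s_4 = Round(s_3, k_3) = 0x9F349

0x9F349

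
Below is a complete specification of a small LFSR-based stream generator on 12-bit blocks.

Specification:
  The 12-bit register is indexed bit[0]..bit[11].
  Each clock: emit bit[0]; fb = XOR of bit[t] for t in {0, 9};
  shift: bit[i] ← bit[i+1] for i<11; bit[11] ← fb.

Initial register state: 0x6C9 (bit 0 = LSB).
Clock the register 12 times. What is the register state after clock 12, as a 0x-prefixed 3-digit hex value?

reg_0 = 0x6C9
clock 1: out=1, reg = 0x364
clock 2: out=0, reg = 0x9B2
clock 3: out=0, reg = 0x4D9
clock 4: out=1, reg = 0xA6C
clock 5: out=0, reg = 0xD36
clock 6: out=0, reg = 0x69B
clock 7: out=1, reg = 0x34D
clock 8: out=1, reg = 0x1A6
clock 9: out=0, reg = 0x0D3
clock 10: out=1, reg = 0x869
clock 11: out=1, reg = 0xC34
clock 12: out=0, reg = 0x61A

0x61A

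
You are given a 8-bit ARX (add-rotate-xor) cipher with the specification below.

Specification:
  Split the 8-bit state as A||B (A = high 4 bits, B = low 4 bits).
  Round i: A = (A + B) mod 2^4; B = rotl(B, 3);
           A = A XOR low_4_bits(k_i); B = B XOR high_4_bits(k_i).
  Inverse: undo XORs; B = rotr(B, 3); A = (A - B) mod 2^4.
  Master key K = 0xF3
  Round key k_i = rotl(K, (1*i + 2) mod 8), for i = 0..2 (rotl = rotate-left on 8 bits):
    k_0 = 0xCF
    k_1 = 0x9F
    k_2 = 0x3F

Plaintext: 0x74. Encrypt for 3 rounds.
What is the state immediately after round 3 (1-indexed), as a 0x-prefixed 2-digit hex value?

s_0 = plaintext = 0x74
s_1 = Round(s_0, k_0) = 0x4E
s_2 = Round(s_1, k_1) = 0xDE
s_3 = Round(s_2, k_2) = 0x44

0x44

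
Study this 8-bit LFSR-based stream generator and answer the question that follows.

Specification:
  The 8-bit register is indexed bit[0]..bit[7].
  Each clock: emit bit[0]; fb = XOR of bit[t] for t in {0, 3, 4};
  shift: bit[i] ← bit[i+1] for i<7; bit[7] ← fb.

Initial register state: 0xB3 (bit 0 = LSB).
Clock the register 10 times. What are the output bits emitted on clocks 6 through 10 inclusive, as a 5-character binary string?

10101

reg_0 = 0xB3
clock 1: out=1, reg = 0x59
clock 2: out=1, reg = 0xAC
clock 3: out=0, reg = 0xD6
clock 4: out=0, reg = 0xEB
clock 5: out=1, reg = 0x75
clock 6: out=1, reg = 0x3A
clock 7: out=0, reg = 0x1D
clock 8: out=1, reg = 0x8E
clock 9: out=0, reg = 0xC7
clock 10: out=1, reg = 0xE3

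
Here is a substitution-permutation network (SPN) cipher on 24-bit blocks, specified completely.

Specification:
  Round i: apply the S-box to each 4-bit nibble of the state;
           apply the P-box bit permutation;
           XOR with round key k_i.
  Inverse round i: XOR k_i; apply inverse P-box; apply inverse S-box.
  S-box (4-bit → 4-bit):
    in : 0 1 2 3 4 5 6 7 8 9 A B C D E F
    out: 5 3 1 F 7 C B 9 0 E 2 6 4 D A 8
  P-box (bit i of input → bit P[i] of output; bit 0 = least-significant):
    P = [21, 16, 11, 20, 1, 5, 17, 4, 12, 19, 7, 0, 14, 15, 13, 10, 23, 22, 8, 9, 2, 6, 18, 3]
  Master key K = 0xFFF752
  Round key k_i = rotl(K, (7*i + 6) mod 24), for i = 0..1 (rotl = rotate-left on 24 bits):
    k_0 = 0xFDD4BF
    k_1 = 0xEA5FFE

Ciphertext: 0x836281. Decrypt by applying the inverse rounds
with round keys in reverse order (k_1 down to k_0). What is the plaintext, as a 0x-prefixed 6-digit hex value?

0x97A5DF

s_0 = ciphertext = 0x836281
s_1 = InvRound(s_0, k_1) = 0x6B5664
s_2 = InvRound(s_1, k_0) = 0x97A5DF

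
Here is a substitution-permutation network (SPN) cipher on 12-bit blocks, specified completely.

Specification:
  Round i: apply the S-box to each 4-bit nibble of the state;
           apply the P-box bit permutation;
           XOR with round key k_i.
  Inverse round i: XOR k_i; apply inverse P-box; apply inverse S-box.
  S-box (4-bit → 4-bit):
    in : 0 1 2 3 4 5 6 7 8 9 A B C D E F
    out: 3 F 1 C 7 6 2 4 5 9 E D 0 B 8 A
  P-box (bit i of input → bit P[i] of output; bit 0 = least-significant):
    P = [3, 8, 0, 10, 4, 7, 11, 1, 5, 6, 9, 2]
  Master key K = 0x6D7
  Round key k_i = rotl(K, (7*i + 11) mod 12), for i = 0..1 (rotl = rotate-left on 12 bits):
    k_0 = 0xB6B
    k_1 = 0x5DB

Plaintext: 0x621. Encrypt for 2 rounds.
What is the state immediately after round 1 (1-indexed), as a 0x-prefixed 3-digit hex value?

0xE32

s_0 = plaintext = 0x621
s_1 = Round(s_0, k_0) = 0xE32
s_2 = Round(s_1, k_1) = 0xDD5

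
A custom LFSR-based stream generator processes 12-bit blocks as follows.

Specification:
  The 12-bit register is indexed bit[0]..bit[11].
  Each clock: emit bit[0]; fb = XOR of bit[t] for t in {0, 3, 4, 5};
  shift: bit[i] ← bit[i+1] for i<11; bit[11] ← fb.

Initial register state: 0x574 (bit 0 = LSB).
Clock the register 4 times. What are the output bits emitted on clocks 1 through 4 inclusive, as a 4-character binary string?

0010

reg_0 = 0x574
clock 1: out=0, reg = 0x2BA
clock 2: out=0, reg = 0x95D
clock 3: out=1, reg = 0xCAE
clock 4: out=0, reg = 0x657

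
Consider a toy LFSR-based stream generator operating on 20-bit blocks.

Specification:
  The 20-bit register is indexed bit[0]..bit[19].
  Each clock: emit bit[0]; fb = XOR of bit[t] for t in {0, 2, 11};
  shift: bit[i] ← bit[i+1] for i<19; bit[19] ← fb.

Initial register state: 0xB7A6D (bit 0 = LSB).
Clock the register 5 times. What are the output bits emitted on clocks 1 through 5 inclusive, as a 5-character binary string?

reg_0 = 0xB7A6D
clock 1: out=1, reg = 0xDBD36
clock 2: out=0, reg = 0x6DE9B
clock 3: out=1, reg = 0x36F4D
clock 4: out=1, reg = 0x9B7A6
clock 5: out=0, reg = 0xCDBD3

10110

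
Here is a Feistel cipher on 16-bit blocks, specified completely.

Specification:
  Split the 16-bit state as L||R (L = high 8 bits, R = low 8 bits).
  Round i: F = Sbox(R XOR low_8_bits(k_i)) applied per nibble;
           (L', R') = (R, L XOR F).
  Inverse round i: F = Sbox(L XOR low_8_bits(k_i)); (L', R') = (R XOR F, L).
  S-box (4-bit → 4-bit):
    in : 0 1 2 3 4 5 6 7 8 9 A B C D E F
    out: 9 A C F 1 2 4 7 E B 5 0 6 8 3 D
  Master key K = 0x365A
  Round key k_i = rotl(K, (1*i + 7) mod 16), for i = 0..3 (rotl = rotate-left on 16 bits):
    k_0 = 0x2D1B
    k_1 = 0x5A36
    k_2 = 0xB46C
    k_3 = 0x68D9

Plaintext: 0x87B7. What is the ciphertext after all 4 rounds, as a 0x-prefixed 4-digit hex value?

0xE773

s_0 = plaintext = 0x87B7
s_1 = Round(s_0, k_0) = 0xB7D1
s_2 = Round(s_1, k_1) = 0xD180
s_3 = Round(s_2, k_2) = 0x80E7
s_4 = Round(s_3, k_3) = 0xE773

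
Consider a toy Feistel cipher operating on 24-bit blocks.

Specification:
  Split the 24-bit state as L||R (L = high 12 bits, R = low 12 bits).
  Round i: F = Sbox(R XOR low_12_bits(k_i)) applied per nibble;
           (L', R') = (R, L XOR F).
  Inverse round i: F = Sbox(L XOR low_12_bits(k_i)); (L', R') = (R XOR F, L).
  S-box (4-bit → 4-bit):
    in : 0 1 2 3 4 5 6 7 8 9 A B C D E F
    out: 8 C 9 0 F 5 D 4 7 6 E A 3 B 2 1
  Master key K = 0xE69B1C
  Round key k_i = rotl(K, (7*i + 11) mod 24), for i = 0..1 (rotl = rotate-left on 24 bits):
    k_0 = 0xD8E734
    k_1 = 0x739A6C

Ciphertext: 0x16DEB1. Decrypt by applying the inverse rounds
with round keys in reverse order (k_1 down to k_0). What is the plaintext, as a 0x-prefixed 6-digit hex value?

s_0 = ciphertext = 0x16DEB1
s_1 = InvRound(s_0, k_1) = 0x43D16D
s_2 = InvRound(s_1, k_0) = 0x1EB43D

0x1EB43D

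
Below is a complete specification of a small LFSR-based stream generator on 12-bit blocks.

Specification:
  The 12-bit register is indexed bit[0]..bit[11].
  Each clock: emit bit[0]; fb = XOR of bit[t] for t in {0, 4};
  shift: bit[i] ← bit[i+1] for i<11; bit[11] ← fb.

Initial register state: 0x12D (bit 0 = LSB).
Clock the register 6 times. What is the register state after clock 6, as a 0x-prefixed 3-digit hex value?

reg_0 = 0x12D
clock 1: out=1, reg = 0x896
clock 2: out=0, reg = 0xC4B
clock 3: out=1, reg = 0xE25
clock 4: out=1, reg = 0xF12
clock 5: out=0, reg = 0xF89
clock 6: out=1, reg = 0xFC4

0xFC4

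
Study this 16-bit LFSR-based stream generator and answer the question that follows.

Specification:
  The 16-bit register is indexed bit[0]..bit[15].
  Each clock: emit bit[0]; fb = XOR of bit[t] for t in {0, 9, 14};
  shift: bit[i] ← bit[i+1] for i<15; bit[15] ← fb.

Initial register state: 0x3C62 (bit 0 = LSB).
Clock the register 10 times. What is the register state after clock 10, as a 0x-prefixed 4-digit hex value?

reg_0 = 0x3C62
clock 1: out=0, reg = 0x1E31
clock 2: out=1, reg = 0x0F18
clock 3: out=0, reg = 0x878C
clock 4: out=0, reg = 0xC3C6
clock 5: out=0, reg = 0x61E3
clock 6: out=1, reg = 0x30F1
clock 7: out=1, reg = 0x9878
clock 8: out=0, reg = 0x4C3C
clock 9: out=0, reg = 0xA61E
clock 10: out=0, reg = 0xD30F

0xD30F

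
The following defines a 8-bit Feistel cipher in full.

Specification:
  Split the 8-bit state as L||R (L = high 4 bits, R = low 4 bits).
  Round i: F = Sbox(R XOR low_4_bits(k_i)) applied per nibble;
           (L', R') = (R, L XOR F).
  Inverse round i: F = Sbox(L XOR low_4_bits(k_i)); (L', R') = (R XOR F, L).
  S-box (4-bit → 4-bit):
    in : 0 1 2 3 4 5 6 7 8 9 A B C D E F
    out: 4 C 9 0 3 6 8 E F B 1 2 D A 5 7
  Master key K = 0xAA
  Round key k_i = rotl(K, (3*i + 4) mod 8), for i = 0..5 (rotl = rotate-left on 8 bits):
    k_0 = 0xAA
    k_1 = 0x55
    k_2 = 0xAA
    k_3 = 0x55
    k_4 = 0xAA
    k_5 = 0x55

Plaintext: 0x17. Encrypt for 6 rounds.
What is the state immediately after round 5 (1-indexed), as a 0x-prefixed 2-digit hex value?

0xE7

s_0 = plaintext = 0x17
s_1 = Round(s_0, k_0) = 0x7B
s_2 = Round(s_1, k_1) = 0xB2
s_3 = Round(s_2, k_2) = 0x24
s_4 = Round(s_3, k_3) = 0x4E
s_5 = Round(s_4, k_4) = 0xE7
s_6 = Round(s_5, k_5) = 0x77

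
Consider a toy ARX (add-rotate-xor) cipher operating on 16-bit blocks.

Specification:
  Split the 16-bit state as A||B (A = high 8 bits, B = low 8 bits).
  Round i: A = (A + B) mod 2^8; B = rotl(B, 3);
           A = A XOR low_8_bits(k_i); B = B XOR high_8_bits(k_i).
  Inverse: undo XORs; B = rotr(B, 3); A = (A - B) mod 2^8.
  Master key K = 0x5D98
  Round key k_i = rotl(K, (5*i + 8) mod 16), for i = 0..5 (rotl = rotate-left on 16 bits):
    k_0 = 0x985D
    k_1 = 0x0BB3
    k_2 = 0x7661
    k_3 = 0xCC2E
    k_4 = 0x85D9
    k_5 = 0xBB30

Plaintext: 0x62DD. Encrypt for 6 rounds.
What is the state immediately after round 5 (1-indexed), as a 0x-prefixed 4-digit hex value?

0xF50F

s_0 = plaintext = 0x62DD
s_1 = Round(s_0, k_0) = 0x6276
s_2 = Round(s_1, k_1) = 0x6BB8
s_3 = Round(s_2, k_2) = 0x42B3
s_4 = Round(s_3, k_3) = 0xDB51
s_5 = Round(s_4, k_4) = 0xF50F
s_6 = Round(s_5, k_5) = 0x34C3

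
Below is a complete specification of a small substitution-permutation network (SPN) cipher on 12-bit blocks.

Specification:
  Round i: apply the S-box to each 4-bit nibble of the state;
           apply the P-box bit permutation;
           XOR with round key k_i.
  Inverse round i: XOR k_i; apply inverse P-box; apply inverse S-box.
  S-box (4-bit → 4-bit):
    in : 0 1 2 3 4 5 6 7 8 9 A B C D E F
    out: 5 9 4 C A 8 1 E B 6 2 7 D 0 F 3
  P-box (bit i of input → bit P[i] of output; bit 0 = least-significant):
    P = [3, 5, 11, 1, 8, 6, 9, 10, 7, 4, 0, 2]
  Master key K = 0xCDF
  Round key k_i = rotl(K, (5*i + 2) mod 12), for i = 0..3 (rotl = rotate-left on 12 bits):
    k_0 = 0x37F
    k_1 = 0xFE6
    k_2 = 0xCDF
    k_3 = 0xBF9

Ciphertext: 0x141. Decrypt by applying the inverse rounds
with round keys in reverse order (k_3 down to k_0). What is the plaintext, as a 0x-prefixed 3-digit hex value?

s_0 = ciphertext = 0x141
s_1 = InvRound(s_0, k_3) = 0xF2B
s_2 = InvRound(s_1, k_2) = 0x8BA
s_3 = InvRound(s_2, k_1) = 0x4E6
s_4 = InvRound(s_3, k_0) = 0xBC6

0xBC6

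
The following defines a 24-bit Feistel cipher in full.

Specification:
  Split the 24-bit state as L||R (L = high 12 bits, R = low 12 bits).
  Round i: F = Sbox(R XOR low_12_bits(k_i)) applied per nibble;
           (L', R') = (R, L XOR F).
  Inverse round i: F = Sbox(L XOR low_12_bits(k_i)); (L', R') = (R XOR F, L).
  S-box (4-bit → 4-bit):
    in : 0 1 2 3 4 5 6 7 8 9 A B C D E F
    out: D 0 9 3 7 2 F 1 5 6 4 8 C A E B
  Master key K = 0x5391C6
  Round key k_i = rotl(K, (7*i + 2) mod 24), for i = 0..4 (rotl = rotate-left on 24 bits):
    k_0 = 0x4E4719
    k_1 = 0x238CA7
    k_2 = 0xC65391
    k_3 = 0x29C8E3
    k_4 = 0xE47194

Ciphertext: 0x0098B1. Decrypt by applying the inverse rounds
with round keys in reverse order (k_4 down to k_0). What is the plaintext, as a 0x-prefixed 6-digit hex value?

s_0 = ciphertext = 0x0098B1
s_1 = InvRound(s_0, k_4) = 0x8DB009
s_2 = InvRound(s_1, k_3) = 0xD3C8DB
s_3 = InvRound(s_2, k_2) = 0x691D3C
s_4 = InvRound(s_3, k_1) = 0x903691
s_5 = InvRound(s_4, k_0) = 0x895903

0x895903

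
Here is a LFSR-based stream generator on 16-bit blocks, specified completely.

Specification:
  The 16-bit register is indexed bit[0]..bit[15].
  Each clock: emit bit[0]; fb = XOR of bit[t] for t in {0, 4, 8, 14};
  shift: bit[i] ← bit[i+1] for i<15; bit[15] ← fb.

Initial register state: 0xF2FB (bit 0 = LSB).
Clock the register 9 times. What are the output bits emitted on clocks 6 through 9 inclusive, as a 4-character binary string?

reg_0 = 0xF2FB
clock 1: out=1, reg = 0xF97D
clock 2: out=1, reg = 0x7CBE
clock 3: out=0, reg = 0x3E5F
clock 4: out=1, reg = 0x1F2F
clock 5: out=1, reg = 0x0F97
clock 6: out=1, reg = 0x87CB
clock 7: out=1, reg = 0x43E5
clock 8: out=1, reg = 0xA1F2
clock 9: out=0, reg = 0x50F9

1110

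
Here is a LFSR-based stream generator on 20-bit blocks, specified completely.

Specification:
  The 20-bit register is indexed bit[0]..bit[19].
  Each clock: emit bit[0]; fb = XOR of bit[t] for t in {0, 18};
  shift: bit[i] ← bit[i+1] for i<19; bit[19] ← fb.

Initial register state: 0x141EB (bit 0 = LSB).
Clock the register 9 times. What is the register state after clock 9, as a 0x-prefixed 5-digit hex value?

0x9B8A0

reg_0 = 0x141EB
clock 1: out=1, reg = 0x8A0F5
clock 2: out=1, reg = 0xC507A
clock 3: out=0, reg = 0xE283D
clock 4: out=1, reg = 0x7141E
clock 5: out=0, reg = 0xB8A0F
clock 6: out=1, reg = 0xDC507
clock 7: out=1, reg = 0x6E283
clock 8: out=1, reg = 0x37141
clock 9: out=1, reg = 0x9B8A0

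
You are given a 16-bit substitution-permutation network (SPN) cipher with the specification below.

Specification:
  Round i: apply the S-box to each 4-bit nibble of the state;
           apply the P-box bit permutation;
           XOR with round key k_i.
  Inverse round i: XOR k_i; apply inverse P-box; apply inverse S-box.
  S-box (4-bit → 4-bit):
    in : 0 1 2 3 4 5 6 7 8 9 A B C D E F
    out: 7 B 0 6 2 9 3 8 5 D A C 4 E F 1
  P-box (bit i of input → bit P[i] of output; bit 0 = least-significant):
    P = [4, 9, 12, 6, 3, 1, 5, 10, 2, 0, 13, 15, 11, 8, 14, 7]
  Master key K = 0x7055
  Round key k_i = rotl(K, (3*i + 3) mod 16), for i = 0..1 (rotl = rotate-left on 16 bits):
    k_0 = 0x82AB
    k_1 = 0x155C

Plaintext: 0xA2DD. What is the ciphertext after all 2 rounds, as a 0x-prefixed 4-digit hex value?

0xCD8A

s_0 = plaintext = 0xA2DD
s_1 = Round(s_0, k_0) = 0x9549
s_2 = Round(s_1, k_1) = 0xCD8A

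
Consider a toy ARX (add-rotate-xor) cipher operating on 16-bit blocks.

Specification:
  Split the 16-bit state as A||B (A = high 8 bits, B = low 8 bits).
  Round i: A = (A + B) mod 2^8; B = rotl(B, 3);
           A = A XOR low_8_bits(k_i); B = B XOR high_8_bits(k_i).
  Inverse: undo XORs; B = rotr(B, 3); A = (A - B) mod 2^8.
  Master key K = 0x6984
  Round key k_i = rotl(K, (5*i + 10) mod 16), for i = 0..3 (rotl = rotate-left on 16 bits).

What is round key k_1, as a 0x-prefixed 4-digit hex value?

0x34C2

K = 0x6984
k_0 = rotl(K, (5*0+10) mod 16) = rotl(K, 10) = 0x11A6
k_1 = rotl(K, (5*1+10) mod 16) = rotl(K, 15) = 0x34C2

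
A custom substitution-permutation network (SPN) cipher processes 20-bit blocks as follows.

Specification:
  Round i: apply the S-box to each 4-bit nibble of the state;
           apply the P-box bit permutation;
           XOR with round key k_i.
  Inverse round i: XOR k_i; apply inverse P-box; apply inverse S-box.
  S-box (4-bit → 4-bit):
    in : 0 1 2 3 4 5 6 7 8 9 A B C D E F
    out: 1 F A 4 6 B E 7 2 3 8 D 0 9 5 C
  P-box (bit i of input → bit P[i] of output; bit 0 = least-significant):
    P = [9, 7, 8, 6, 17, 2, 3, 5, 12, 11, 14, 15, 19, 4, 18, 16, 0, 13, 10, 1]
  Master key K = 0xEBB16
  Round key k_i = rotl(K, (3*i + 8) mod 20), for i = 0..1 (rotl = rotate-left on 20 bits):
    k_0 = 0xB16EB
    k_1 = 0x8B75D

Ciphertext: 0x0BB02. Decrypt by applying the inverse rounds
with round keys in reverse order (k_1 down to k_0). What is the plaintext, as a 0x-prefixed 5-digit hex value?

0xEC2A9

s_0 = ciphertext = 0x0BB02
s_1 = InvRound(s_0, k_1) = 0xB984A
s_2 = InvRound(s_1, k_0) = 0xEC2A9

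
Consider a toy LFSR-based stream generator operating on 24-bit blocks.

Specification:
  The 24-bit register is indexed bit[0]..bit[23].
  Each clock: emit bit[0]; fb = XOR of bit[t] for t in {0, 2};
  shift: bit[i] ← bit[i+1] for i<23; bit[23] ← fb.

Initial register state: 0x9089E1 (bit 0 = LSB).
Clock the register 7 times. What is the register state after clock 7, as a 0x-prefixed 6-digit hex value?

reg_0 = 0x9089E1
clock 1: out=1, reg = 0xC844F0
clock 2: out=0, reg = 0x642278
clock 3: out=0, reg = 0x32113C
clock 4: out=0, reg = 0x99089E
clock 5: out=0, reg = 0xCC844F
clock 6: out=1, reg = 0x664227
clock 7: out=1, reg = 0x332113

0x332113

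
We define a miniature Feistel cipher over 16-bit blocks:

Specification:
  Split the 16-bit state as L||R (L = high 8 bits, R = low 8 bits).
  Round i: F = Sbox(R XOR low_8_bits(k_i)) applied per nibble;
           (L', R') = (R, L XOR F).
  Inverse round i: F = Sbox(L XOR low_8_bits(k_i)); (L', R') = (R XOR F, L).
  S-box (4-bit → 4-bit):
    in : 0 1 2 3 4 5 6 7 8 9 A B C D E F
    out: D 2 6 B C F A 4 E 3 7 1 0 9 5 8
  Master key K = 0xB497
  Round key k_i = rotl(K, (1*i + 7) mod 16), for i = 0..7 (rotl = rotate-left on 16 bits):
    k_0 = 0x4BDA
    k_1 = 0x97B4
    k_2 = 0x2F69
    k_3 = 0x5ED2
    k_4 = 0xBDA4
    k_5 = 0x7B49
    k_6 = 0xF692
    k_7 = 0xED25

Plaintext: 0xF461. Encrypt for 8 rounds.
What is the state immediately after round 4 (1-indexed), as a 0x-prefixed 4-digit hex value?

s_0 = plaintext = 0xF461
s_1 = Round(s_0, k_0) = 0x61E5
s_2 = Round(s_1, k_1) = 0xE593
s_3 = Round(s_2, k_2) = 0x9362
s_4 = Round(s_3, k_3) = 0x628E
s_5 = Round(s_4, k_4) = 0x8E05
s_6 = Round(s_5, k_5) = 0x054E
s_7 = Round(s_6, k_6) = 0x4E95
s_8 = Round(s_7, k_7) = 0x9553

0x628E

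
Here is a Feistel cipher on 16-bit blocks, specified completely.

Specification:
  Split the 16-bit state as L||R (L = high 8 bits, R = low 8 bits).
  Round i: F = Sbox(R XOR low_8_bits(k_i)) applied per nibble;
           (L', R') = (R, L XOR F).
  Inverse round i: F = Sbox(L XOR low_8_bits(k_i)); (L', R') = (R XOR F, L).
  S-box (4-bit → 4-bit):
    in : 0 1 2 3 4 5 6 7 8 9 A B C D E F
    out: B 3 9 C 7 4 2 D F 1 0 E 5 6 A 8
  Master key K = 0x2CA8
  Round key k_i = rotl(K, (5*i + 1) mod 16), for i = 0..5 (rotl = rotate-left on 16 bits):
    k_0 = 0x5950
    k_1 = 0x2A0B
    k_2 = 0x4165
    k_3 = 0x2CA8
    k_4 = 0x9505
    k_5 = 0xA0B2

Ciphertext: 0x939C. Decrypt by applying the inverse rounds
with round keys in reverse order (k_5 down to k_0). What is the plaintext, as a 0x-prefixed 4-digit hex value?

s_0 = ciphertext = 0x939C
s_1 = InvRound(s_0, k_5) = 0x0F93
s_2 = InvRound(s_1, k_4) = 0x230F
s_3 = InvRound(s_2, k_3) = 0xF123
s_4 = InvRound(s_3, k_2) = 0x34F1
s_5 = InvRound(s_4, k_1) = 0x3934
s_6 = InvRound(s_5, k_0) = 0x1539

0x1539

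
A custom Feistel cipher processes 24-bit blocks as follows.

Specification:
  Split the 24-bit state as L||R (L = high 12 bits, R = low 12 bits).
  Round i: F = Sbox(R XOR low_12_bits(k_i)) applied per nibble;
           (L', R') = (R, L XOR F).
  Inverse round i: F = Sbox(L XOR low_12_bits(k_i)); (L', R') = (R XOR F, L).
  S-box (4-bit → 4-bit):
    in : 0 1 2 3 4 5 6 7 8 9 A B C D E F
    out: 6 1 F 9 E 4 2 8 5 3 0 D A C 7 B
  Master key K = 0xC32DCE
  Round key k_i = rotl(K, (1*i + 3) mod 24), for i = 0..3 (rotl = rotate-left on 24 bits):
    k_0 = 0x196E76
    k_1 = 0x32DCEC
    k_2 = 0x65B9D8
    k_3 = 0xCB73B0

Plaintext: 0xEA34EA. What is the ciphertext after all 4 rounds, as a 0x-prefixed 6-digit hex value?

0x14B4D3

s_0 = plaintext = 0xEA34EA
s_1 = Round(s_0, k_0) = 0x4EAE99
s_2 = Round(s_1, k_1) = 0xE99B6E
s_3 = Round(s_2, k_2) = 0xB6E14B
s_4 = Round(s_3, k_3) = 0x14B4D3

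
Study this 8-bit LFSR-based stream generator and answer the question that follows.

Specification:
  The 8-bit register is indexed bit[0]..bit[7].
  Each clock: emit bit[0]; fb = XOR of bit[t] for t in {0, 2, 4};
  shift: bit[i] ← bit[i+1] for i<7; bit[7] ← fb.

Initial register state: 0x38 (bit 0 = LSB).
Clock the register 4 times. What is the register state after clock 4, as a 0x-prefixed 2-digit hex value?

0x53

reg_0 = 0x38
clock 1: out=0, reg = 0x9C
clock 2: out=0, reg = 0x4E
clock 3: out=0, reg = 0xA7
clock 4: out=1, reg = 0x53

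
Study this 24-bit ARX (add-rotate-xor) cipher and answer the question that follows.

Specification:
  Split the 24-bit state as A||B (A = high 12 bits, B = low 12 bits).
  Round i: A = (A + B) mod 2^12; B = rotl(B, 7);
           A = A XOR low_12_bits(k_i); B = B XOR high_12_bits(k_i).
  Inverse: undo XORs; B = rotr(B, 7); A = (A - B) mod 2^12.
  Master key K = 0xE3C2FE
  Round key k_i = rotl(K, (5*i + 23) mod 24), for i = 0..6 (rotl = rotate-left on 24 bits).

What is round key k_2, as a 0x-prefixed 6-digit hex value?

0x85FDC7

K = 0xE3C2FE
k_0 = rotl(K, (5*0+23) mod 24) = rotl(K, 23) = 0x71E17F
k_1 = rotl(K, (5*1+23) mod 24) = rotl(K, 4) = 0x3C2FEE
k_2 = rotl(K, (5*2+23) mod 24) = rotl(K, 9) = 0x85FDC7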